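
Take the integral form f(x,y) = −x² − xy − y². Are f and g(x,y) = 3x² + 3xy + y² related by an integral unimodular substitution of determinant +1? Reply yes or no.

D₁ = -3, D₂ = -3
f is negative-definite; reduce −f:
−f: reduced (well bottom): (1,1,1) with a≤c, −a<b≤a
flip sign back: reduced form of f is (-1,-1,-1)
g: flip: (3,3,1)→(1,-3,3)
g: translate: b→1 (≡-3 mod 2), so (1,-3,3)→(1,1,1)
g: reduced (well bottom): (1,1,1) with a≤c, −a<b≤a
reduced forms (-1, -1, -1) vs (1, 1, 1) ⇒ inequivalent

no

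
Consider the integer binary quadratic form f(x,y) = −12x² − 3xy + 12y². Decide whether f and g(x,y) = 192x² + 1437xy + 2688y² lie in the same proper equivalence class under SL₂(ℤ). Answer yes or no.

D₁ = 585, D₂ = 585
river cycle of f (length 6): (12, 3, -12), (-12, 21, 3), (3, 21, -12), (-12, 3, 12), (12, 21, -3), (-3, 21, 12)
river cycle of g (length 6): (12, 3, -12), (-12, 21, 3), (3, 21, -12), (-12, 3, 12), (12, 21, -3), (-3, 21, 12)
cycles coincide ⇒ equivalent

yes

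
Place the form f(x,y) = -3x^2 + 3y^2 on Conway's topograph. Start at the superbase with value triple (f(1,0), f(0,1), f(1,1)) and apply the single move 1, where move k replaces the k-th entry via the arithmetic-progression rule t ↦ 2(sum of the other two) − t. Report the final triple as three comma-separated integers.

start (-3,3,0) = (f(1,0),f(0,1),f(1,1))
replace slot 1: 2·(3+0) − (-3) = 9 → (9,3,0)

9,3,0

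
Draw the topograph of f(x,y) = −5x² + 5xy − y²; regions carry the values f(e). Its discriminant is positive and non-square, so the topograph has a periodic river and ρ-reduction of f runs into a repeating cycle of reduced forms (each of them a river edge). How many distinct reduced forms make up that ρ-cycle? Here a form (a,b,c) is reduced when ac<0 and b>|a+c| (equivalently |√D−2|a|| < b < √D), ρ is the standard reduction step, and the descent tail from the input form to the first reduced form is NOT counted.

D = 5, ⌊√D⌋ = 2
descent: ρ → (-1,1,1)  [lands on river]
river: ρ → (1,1,-1)
ρ-cycle length = 2 (tail of 1 descent step not counted)

2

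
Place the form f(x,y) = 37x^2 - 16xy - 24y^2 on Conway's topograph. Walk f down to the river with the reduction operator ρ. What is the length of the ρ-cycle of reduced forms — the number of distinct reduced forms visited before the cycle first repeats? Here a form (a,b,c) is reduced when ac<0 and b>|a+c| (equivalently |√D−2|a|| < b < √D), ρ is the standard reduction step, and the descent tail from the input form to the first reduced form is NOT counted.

D = 3808, ⌊√D⌋ = 61
descent: ρ → (-24,16,37)  [lands on river]
river: ρ → (37,58,-3)
river: ρ → (-3,56,56)
river: ρ → (56,56,-3)
river: ρ → (-3,58,37)
river: ρ → (37,16,-24)
river: ρ → (-24,32,29)
river: ρ → (29,26,-27)
river: ρ → (-27,28,28)
river: ρ → (28,28,-27)
river: ρ → (-27,26,29)
river: ρ → (29,32,-24)
ρ-cycle length = 12 (tail of 1 descent step not counted)

12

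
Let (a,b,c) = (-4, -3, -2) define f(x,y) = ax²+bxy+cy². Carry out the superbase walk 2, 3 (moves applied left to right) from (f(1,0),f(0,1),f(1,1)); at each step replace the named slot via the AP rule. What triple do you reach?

start (-4,-2,-9) = (f(1,0),f(0,1),f(1,1))
replace slot 2: 2·((-4)+(-9)) − (-2) = -24 → (-4,-24,-9)
replace slot 3: 2·((-4)+(-24)) − (-9) = -47 → (-4,-24,-47)

-4,-24,-47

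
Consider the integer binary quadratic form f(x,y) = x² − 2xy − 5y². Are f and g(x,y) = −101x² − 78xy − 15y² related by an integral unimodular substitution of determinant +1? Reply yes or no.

D₁ = 24, D₂ = 24
river cycle of f (length 2): (1, 4, -2), (-2, 4, 1)
river cycle of g (length 2): (-2, 4, 1), (1, 4, -2)
cycles coincide ⇒ equivalent

yes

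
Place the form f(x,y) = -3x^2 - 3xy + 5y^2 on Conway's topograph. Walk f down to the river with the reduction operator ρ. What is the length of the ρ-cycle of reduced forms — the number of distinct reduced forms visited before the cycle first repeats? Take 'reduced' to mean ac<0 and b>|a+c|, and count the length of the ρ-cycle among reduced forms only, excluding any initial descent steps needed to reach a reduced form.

D = 69, ⌊√D⌋ = 8
descent: ρ → (5,3,-3)  [lands on river]
river: ρ → (-3,3,5)
river: ρ → (5,7,-1)
river: ρ → (-1,7,5)
ρ-cycle length = 4 (tail of 1 descent step not counted)

4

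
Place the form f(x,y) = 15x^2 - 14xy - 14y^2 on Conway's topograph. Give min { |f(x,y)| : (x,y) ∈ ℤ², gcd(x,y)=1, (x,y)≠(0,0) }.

descent: ρ → (-14,14,15)  [lands on river]
river: ρ → (15,16,-13)
river: ρ → (-13,10,18)
river: ρ → (18,26,-5)
river: ρ → (-5,24,23)
river: ρ → (23,22,-6)
river: ρ → (-6,26,15)
river: ρ → (15,4,-17)
river: ρ → (-17,30,2)
river: ρ → (2,30,-17)
river: ρ → (-17,4,15)
river: ρ → (15,26,-6)
river: ρ → (-6,22,23)
river: ρ → (23,24,-5)
river: ρ → (-5,26,18)
river: ρ → (18,10,-13)
river: ρ → (-13,16,15)
river: ρ → (15,14,-14)
closes: descent 1, river 18
min |a| on river = 2

2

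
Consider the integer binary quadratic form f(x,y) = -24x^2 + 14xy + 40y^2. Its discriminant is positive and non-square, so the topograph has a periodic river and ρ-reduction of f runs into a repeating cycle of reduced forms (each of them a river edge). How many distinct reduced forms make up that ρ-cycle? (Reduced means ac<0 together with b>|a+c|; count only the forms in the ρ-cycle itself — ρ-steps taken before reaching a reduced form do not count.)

D = 4036, ⌊√D⌋ = 63
descent: ρ → (40,-14,-24)
descent: ρ → (-24,62,2)  [lands on river]
river: ρ → (2,62,-24)
river: ρ → (-24,34,30)
river: ρ → (30,26,-28)
river: ρ → (-28,30,28)
river: ρ → (28,26,-30)
river: ρ → (-30,34,24)
river: ρ → (24,62,-2)
river: ρ → (-2,62,24)
river: ρ → (24,34,-30)
river: ρ → (-30,26,28)
river: ρ → (28,30,-28)
river: ρ → (-28,26,30)
river: ρ → (30,34,-24)
ρ-cycle length = 14 (tail of 2 descent steps not counted)

14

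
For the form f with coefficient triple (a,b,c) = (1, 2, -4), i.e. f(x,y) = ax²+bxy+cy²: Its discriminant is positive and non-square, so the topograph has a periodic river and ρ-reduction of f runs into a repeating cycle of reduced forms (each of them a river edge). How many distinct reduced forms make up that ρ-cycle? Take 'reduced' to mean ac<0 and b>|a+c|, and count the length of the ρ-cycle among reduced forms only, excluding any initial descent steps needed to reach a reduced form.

D = 20, ⌊√D⌋ = 4
descent: ρ → (-4,-2,1)
descent: ρ → (1,4,-1)  [lands on river]
river: ρ → (-1,4,1)
ρ-cycle length = 2 (tail of 2 descent steps not counted)

2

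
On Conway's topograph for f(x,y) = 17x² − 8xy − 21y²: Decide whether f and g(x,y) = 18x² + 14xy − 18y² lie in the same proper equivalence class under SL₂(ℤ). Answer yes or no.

D₁ = 1492, D₂ = 1492
river cycle of f (length 18): (-21, 8, 17), (17, 26, -12), (-12, 22, 21), (21, 20, -13), (-13, 32, 9), (9, 22, -28), (-28, 34, 3), (3, 38, -4), (-4, 34, 21), (21, 8, -17), … (8 more)
river cycle of g (length 14): (-18, 22, 14), (14, 34, -6), (-6, 38, 2), (2, 38, -6), (-6, 34, 14), (14, 22, -18), (-18, 14, 18), (18, 22, -14), (-14, 34, 6), (6, 38, -2), … (4 more)
cycles differ ⇒ inequivalent

no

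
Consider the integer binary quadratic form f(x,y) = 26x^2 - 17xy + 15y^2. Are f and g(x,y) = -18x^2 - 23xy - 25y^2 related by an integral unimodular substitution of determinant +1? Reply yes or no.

D₁ = -1271, D₂ = -1271
f: flip: (26,-17,15)→(15,17,26)
f: translate: b→-13 (≡17 mod 30), so (15,17,26)→(15,-13,24)
f: reduced (well bottom): (15,-13,24) with a≤c, −a<b≤a
g is negative-definite; reduce −g:
−g: translate: b→-13 (≡23 mod 36), so (18,23,25)→(18,-13,20)
−g: reduced (well bottom): (18,-13,20) with a≤c, −a<b≤a
flip sign back: reduced form of g is (-18,13,-20)
reduced forms (15, -13, 24) vs (-18, 13, -20) ⇒ inequivalent

no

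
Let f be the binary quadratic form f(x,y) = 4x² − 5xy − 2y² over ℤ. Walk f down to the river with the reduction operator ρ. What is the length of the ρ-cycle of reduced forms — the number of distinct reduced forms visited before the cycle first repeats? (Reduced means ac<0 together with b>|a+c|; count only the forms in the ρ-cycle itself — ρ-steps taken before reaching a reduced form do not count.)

D = 57, ⌊√D⌋ = 7
descent: ρ → (-2,5,4)  [lands on river]
river: ρ → (4,3,-3)
river: ρ → (-3,3,4)
river: ρ → (4,5,-2)
river: ρ → (-2,7,1)
river: ρ → (1,7,-2)
ρ-cycle length = 6 (tail of 1 descent step not counted)

6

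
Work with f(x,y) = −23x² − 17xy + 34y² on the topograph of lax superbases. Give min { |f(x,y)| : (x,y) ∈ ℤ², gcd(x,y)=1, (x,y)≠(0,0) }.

descent: ρ → (34,17,-23)  [lands on river]
river: ρ → (-23,29,28)
river: ρ → (28,27,-24)
river: ρ → (-24,21,31)
river: ρ → (31,41,-14)
river: ρ → (-14,43,28)
river: ρ → (28,13,-29)
river: ρ → (-29,45,12)
river: ρ → (12,51,-17)
river: ρ → (-17,51,12)
river: ρ → (12,45,-29)
river: ρ → (-29,13,28)
river: ρ → (28,43,-14)
river: ρ → (-14,41,31)
river: ρ → (31,21,-24)
river: ρ → (-24,27,28)
river: ρ → (28,29,-23)
river: ρ → (-23,17,34)
river: ρ → (34,51,-6)
river: ρ → (-6,57,7)
river: ρ → (7,55,-14)
river: ρ → (-14,57,3)
river: ρ → (3,57,-14)
river: ρ → (-14,55,7)
river: ρ → (7,57,-6)
river: ρ → (-6,51,34)
closes: descent 1, river 26
min |a| on river = 3

3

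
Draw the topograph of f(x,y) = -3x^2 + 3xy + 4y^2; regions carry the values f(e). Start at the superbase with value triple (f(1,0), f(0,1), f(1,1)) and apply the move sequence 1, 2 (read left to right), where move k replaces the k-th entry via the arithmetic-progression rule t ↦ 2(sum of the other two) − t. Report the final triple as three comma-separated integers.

start (-3,4,4) = (f(1,0),f(0,1),f(1,1))
replace slot 1: 2·(4+4) − (-3) = 19 → (19,4,4)
replace slot 2: 2·(19+4) − 4 = 42 → (19,42,4)

19,42,4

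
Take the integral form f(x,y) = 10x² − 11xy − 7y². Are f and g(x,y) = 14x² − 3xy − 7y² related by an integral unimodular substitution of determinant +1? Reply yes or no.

D₁ = 401, D₂ = 401
river cycle of f (length 10): (-7, 11, 10), (10, 9, -8), (-8, 7, 11), (11, 15, -4), (-4, 17, 7), (7, 11, -10), (-10, 9, 8), (8, 7, -11), (-11, 15, 4), (4, 17, -7)
river cycle of g (length 10): (-7, 17, 4), (4, 15, -11), (-11, 7, 8), (8, 9, -10), (-10, 11, 7), (7, 17, -4), (-4, 15, 11), (11, 7, -8), (-8, 9, 10), (10, 11, -7)
cycles differ ⇒ inequivalent

no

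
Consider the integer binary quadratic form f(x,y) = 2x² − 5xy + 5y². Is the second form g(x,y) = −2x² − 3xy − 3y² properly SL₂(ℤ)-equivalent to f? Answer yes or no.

D₁ = -15, D₂ = -15
f: translate: b→-1 (≡-5 mod 4), so (2,-5,5)→(2,-1,2)
f: flip: (2,-1,2)→(2,1,2)
f: reduced (well bottom): (2,1,2) with a≤c, −a<b≤a
g is negative-definite; reduce −g:
−g: translate: b→-1 (≡3 mod 4), so (2,3,3)→(2,-1,2)
−g: flip: (2,-1,2)→(2,1,2)
−g: reduced (well bottom): (2,1,2) with a≤c, −a<b≤a
flip sign back: reduced form of g is (-2,-1,-2)
reduced forms (2, 1, 2) vs (-2, -1, -2) ⇒ inequivalent

no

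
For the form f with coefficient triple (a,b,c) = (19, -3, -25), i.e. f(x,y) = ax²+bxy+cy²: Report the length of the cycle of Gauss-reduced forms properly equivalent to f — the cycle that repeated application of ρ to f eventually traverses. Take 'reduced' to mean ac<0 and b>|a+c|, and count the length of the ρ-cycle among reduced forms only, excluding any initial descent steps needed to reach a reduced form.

D = 1909, ⌊√D⌋ = 43
descent: ρ → (-25,3,19)
descent: ρ → (19,35,-9)  [lands on river]
river: ρ → (-9,37,15)
river: ρ → (15,23,-23)
river: ρ → (-23,23,15)
river: ρ → (15,37,-9)
river: ρ → (-9,35,19)
river: ρ → (19,41,-3)
river: ρ → (-3,43,5)
river: ρ → (5,37,-27)
river: ρ → (-27,17,15)
river: ρ → (15,43,-1)
river: ρ → (-1,43,15)
river: ρ → (15,17,-27)
river: ρ → (-27,37,5)
river: ρ → (5,43,-3)
river: ρ → (-3,41,19)
ρ-cycle length = 16 (tail of 2 descent steps not counted)

16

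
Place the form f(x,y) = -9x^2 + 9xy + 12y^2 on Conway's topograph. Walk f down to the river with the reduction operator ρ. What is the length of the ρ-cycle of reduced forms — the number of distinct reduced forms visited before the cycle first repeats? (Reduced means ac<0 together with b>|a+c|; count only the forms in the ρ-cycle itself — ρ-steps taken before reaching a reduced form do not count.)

D = 513, ⌊√D⌋ = 22
river: ρ → (12,15,-6)
river: ρ → (-6,21,3)
river: ρ → (3,21,-6)
river: ρ → (-6,15,12)
river: ρ → (12,9,-9)
river: ρ → (-9,9,12)
ρ-cycle length = 6 (tail of 0 descent steps not counted)

6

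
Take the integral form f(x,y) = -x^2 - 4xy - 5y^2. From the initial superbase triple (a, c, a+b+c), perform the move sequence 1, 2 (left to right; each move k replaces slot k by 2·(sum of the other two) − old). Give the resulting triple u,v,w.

start (-1,-5,-10) = (f(1,0),f(0,1),f(1,1))
replace slot 1: 2·((-5)+(-10)) − (-1) = -29 → (-29,-5,-10)
replace slot 2: 2·((-29)+(-10)) − (-5) = -73 → (-29,-73,-10)

-29,-73,-10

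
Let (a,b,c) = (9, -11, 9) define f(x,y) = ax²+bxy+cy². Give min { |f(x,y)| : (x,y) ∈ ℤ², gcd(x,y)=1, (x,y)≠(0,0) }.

translate: b→7 (≡-11 mod 18), so (9,-11,9)→(9,7,7)
flip: (9,7,7)→(7,-7,9)
translate: b→7 (≡-7 mod 14), so (7,-7,9)→(7,7,9)
reduced (well bottom): (7,7,9) with a≤c, −a<b≤a
well minimum = a = 7

7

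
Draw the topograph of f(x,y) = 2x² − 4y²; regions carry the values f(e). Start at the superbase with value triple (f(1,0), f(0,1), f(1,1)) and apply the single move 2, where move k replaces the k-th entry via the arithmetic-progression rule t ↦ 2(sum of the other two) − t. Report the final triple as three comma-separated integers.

start (2,-4,-2) = (f(1,0),f(0,1),f(1,1))
replace slot 2: 2·(2+(-2)) − (-4) = 4 → (2,4,-2)

2,4,-2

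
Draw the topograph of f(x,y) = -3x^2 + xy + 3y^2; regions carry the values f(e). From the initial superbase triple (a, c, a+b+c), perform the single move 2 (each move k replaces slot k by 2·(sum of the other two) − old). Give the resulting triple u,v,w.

start (-3,3,1) = (f(1,0),f(0,1),f(1,1))
replace slot 2: 2·((-3)+1) − 3 = -7 → (-3,-7,1)

-3,-7,1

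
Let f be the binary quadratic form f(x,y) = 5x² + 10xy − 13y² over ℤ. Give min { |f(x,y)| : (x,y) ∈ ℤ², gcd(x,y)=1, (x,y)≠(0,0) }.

river: ρ → (-13,16,2)
river: ρ → (2,16,-13)
river: ρ → (-13,10,5)
river: ρ → (5,10,-13)
closes: descent 0, river 4
min |a| on river = 2

2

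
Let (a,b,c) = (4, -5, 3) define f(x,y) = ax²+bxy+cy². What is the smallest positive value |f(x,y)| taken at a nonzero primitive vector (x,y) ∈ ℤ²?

translate: b→3 (≡-5 mod 8), so (4,-5,3)→(4,3,2)
flip: (4,3,2)→(2,-3,4)
translate: b→1 (≡-3 mod 4), so (2,-3,4)→(2,1,3)
reduced (well bottom): (2,1,3) with a≤c, −a<b≤a
well minimum = a = 2

2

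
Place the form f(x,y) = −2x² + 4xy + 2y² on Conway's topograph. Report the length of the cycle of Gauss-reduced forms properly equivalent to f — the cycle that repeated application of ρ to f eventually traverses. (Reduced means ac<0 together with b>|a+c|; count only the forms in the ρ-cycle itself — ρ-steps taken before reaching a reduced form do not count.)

D = 32, ⌊√D⌋ = 5
river: ρ → (2,4,-2)
river: ρ → (-2,4,2)
ρ-cycle length = 2 (tail of 0 descent steps not counted)

2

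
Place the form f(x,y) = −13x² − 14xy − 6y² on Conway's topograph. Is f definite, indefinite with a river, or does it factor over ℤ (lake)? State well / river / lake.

D = b²−4ac = (-14)² − 4·(-13)·(-6) = -116
D < 0 ⇒ definite ⇒ every region one sign ⇒ single well

well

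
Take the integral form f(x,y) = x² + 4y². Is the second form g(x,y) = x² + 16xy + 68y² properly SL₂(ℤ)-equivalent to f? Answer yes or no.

D₁ = -16, D₂ = -16
f: reduced (well bottom): (1,0,4) with a≤c, −a<b≤a
g: translate: b→0 (≡16 mod 2), so (1,16,68)→(1,0,4)
g: reduced (well bottom): (1,0,4) with a≤c, −a<b≤a
reduced forms (1, 0, 4) vs (1, 0, 4) ⇒ equivalent

yes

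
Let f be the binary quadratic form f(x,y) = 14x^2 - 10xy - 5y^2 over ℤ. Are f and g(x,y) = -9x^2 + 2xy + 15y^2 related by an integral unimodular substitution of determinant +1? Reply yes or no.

D₁ = 380, D₂ = 544
discriminants differ ⇒ not SL₂(ℤ)-equivalent

no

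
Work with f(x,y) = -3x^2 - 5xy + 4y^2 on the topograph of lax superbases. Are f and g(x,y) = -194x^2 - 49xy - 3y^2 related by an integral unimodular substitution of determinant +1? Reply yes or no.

D₁ = 73, D₂ = 73
river cycle of f (length 18): (4, 5, -3), (-3, 7, 2), (2, 5, -6), (-6, 7, 1), (1, 7, -6), (-6, 5, 2), (2, 7, -3), (-3, 5, 4), (4, 3, -4), (-4, 5, 3), … (8 more)
river cycle of g (length 18): (-3, 7, 2), (2, 5, -6), (-6, 7, 1), (1, 7, -6), (-6, 5, 2), (2, 7, -3), (-3, 5, 4), (4, 3, -4), (-4, 5, 3), (3, 7, -2), … (8 more)
cycles coincide ⇒ equivalent

yes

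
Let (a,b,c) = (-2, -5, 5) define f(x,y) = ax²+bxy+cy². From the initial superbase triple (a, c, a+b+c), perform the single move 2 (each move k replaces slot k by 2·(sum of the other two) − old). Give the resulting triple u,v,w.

start (-2,5,-2) = (f(1,0),f(0,1),f(1,1))
replace slot 2: 2·((-2)+(-2)) − 5 = -13 → (-2,-13,-2)

-2,-13,-2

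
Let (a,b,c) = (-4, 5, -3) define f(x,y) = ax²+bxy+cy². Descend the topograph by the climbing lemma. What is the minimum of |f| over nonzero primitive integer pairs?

translate: b→3 (≡-5 mod 8), so (4,-5,3)→(4,3,2)
flip: (4,3,2)→(2,-3,4)
translate: b→1 (≡-3 mod 4), so (2,-3,4)→(2,1,3)
reduced (well bottom): (2,1,3) with a≤c, −a<b≤a
well minimum |f| = |-2| = 2 (negative-definite)

2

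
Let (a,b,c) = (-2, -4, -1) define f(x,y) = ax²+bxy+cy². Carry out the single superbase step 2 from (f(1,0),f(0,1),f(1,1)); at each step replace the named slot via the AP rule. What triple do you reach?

start (-2,-1,-7) = (f(1,0),f(0,1),f(1,1))
replace slot 2: 2·((-2)+(-7)) − (-1) = -17 → (-2,-17,-7)

-2,-17,-7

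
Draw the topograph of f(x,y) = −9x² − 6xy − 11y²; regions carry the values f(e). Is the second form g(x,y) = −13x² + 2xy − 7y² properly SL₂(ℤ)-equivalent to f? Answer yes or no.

D₁ = -360, D₂ = -360
f is negative-definite; reduce −f:
−f: reduced (well bottom): (9,6,11) with a≤c, −a<b≤a
flip sign back: reduced form of f is (-9,-6,-11)
g is negative-definite; reduce −g:
−g: flip: (13,-2,7)→(7,2,13)
−g: reduced (well bottom): (7,2,13) with a≤c, −a<b≤a
flip sign back: reduced form of g is (-7,-2,-13)
reduced forms (-9, -6, -11) vs (-7, -2, -13) ⇒ inequivalent

no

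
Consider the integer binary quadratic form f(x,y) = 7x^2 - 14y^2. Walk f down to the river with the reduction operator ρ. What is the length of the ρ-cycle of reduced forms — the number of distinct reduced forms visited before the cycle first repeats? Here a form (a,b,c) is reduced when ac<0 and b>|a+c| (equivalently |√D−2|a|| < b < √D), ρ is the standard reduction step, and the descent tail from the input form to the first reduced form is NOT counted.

D = 392, ⌊√D⌋ = 19
descent: ρ → (-14,0,7)
descent: ρ → (7,14,-7)  [lands on river]
river: ρ → (-7,14,7)
ρ-cycle length = 2 (tail of 2 descent steps not counted)

2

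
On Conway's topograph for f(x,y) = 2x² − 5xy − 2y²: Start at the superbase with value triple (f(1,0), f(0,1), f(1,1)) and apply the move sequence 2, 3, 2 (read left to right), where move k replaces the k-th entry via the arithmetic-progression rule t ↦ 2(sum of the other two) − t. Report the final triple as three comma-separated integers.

start (2,-2,-5) = (f(1,0),f(0,1),f(1,1))
replace slot 2: 2·(2+(-5)) − (-2) = -4 → (2,-4,-5)
replace slot 3: 2·(2+(-4)) − (-5) = 1 → (2,-4,1)
replace slot 2: 2·(2+1) − (-4) = 10 → (2,10,1)

2,10,1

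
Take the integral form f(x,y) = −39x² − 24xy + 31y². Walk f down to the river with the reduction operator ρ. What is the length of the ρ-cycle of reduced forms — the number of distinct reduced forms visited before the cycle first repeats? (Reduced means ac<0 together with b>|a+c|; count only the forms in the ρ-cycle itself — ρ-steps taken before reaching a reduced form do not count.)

D = 5412, ⌊√D⌋ = 73
descent: ρ → (31,24,-39)  [lands on river]
river: ρ → (-39,54,16)
river: ρ → (16,42,-57)
river: ρ → (-57,72,1)
river: ρ → (1,72,-57)
river: ρ → (-57,42,16)
river: ρ → (16,54,-39)
river: ρ → (-39,24,31)
river: ρ → (31,38,-32)
river: ρ → (-32,26,37)
river: ρ → (37,48,-21)
river: ρ → (-21,36,49)
river: ρ → (49,62,-8)
river: ρ → (-8,66,33)
river: ρ → (33,66,-8)
river: ρ → (-8,62,49)
river: ρ → (49,36,-21)
river: ρ → (-21,48,37)
river: ρ → (37,26,-32)
river: ρ → (-32,38,31)
ρ-cycle length = 20 (tail of 1 descent step not counted)

20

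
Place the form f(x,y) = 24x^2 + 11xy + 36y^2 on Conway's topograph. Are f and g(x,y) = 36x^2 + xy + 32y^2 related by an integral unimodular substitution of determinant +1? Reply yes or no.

D₁ = -3335, D₂ = -4607
discriminants differ ⇒ not SL₂(ℤ)-equivalent

no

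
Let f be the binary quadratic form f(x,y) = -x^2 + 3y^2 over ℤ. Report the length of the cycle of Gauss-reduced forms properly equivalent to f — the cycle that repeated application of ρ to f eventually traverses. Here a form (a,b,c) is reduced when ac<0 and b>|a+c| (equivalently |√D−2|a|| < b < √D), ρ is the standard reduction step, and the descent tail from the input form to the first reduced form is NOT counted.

D = 12, ⌊√D⌋ = 3
descent: ρ → (3,0,-1)
descent: ρ → (-1,2,2)  [lands on river]
river: ρ → (2,2,-1)
ρ-cycle length = 2 (tail of 2 descent steps not counted)

2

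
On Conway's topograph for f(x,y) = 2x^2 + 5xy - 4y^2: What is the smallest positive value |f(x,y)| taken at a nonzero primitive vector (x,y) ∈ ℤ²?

river: ρ → (-4,3,3)
river: ρ → (3,3,-4)
river: ρ → (-4,5,2)
river: ρ → (2,7,-1)
river: ρ → (-1,7,2)
river: ρ → (2,5,-4)
closes: descent 0, river 6
min |a| on river = 1

1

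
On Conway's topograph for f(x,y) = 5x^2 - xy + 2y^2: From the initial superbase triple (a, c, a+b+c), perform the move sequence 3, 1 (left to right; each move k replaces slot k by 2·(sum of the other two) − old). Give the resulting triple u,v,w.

start (5,2,6) = (f(1,0),f(0,1),f(1,1))
replace slot 3: 2·(5+2) − 6 = 8 → (5,2,8)
replace slot 1: 2·(2+8) − 5 = 15 → (15,2,8)

15,2,8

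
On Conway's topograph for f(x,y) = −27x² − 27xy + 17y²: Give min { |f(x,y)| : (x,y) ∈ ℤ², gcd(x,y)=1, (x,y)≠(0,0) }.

descent: ρ → (17,27,-27)  [lands on river]
river: ρ → (-27,27,17)
river: ρ → (17,41,-13)
river: ρ → (-13,37,23)
river: ρ → (23,9,-27)
river: ρ → (-27,45,5)
river: ρ → (5,45,-27)
river: ρ → (-27,9,23)
river: ρ → (23,37,-13)
river: ρ → (-13,41,17)
closes: descent 1, river 10
min |a| on river = 5

5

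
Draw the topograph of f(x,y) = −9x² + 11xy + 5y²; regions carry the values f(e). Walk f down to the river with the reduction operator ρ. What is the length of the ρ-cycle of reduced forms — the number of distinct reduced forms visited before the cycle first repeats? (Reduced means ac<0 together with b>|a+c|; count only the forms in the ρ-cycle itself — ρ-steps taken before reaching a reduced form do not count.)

D = 301, ⌊√D⌋ = 17
river: ρ → (5,9,-11)
river: ρ → (-11,13,3)
river: ρ → (3,17,-1)
river: ρ → (-1,17,3)
river: ρ → (3,13,-11)
river: ρ → (-11,9,5)
river: ρ → (5,11,-9)
river: ρ → (-9,7,7)
river: ρ → (7,7,-9)
river: ρ → (-9,11,5)
ρ-cycle length = 10 (tail of 0 descent steps not counted)

10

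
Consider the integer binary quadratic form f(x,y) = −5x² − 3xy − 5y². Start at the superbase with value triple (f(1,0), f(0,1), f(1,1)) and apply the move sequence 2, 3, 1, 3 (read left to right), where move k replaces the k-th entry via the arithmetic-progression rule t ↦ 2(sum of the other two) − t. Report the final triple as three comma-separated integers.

start (-5,-5,-13) = (f(1,0),f(0,1),f(1,1))
replace slot 2: 2·((-5)+(-13)) − (-5) = -31 → (-5,-31,-13)
replace slot 3: 2·((-5)+(-31)) − (-13) = -59 → (-5,-31,-59)
replace slot 1: 2·((-31)+(-59)) − (-5) = -175 → (-175,-31,-59)
replace slot 3: 2·((-175)+(-31)) − (-59) = -353 → (-175,-31,-353)

-175,-31,-353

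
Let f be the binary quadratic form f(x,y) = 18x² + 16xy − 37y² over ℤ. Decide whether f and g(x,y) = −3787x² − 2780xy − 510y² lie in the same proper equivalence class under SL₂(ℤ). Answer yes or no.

D₁ = 2920, D₂ = 2920
river cycle of f (length 6): (18, 52, -3), (-3, 50, 35), (35, 20, -18), (-18, 52, 3), (3, 50, -35), (-35, 20, 18)
river cycle of g (length 6): (18, 52, -3), (-3, 50, 35), (35, 20, -18), (-18, 52, 3), (3, 50, -35), (-35, 20, 18)
cycles coincide ⇒ equivalent

yes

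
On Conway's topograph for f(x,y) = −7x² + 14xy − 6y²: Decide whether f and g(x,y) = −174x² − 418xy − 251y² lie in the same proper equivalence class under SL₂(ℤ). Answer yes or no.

D₁ = 28, D₂ = 28
river cycle of f (length 4): (1, 4, -3), (-3, 2, 2), (2, 2, -3), (-3, 4, 1)
river cycle of g (length 4): (1, 4, -3), (-3, 2, 2), (2, 2, -3), (-3, 4, 1)
cycles coincide ⇒ equivalent

yes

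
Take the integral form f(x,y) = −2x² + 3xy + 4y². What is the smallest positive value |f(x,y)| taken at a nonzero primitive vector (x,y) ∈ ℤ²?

river: ρ → (4,5,-1)
river: ρ → (-1,5,4)
river: ρ → (4,3,-2)
river: ρ → (-2,5,2)
river: ρ → (2,3,-4)
river: ρ → (-4,5,1)
river: ρ → (1,5,-4)
river: ρ → (-4,3,2)
river: ρ → (2,5,-2)
river: ρ → (-2,3,4)
closes: descent 0, river 10
min |a| on river = 1

1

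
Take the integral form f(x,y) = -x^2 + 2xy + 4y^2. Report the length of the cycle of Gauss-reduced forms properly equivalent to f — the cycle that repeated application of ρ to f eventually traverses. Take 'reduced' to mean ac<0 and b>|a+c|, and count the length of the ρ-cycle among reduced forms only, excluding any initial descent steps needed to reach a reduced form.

D = 20, ⌊√D⌋ = 4
descent: ρ → (4,-2,-1)
descent: ρ → (-1,4,1)  [lands on river]
river: ρ → (1,4,-1)
ρ-cycle length = 2 (tail of 2 descent steps not counted)

2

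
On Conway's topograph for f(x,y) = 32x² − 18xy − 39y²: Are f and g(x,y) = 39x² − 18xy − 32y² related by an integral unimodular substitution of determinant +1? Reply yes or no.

D₁ = 5316, D₂ = 5316
river cycle of f (length 36): (-39, 18, 32), (32, 46, -25), (-25, 54, 24), (24, 42, -37), (-37, 32, 29), (29, 26, -40), (-40, 54, 15), (15, 66, -16), (-16, 62, 23), (23, 30, -48), … (26 more)
river cycle of g (length 36): (-32, 18, 39), (39, 60, -11), (-11, 72, 3), (3, 72, -11), (-11, 60, 39), (39, 18, -32), (-32, 46, 25), (25, 54, -24), (-24, 42, 37), (37, 32, -29), … (26 more)
cycles differ ⇒ inequivalent

no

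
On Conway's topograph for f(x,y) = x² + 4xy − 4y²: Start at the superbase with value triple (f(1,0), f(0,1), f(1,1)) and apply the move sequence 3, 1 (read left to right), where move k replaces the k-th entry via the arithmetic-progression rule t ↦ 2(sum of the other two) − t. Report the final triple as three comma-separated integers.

start (1,-4,1) = (f(1,0),f(0,1),f(1,1))
replace slot 3: 2·(1+(-4)) − 1 = -7 → (1,-4,-7)
replace slot 1: 2·((-4)+(-7)) − 1 = -23 → (-23,-4,-7)

-23,-4,-7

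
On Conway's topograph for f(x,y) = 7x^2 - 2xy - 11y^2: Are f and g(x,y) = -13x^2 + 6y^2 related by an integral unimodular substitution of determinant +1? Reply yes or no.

D₁ = 312, D₂ = 312
river cycle of f (length 4): (7, 12, -6), (-6, 12, 7), (7, 16, -2), (-2, 16, 7)
river cycle of g (length 4): (6, 12, -7), (-7, 16, 2), (2, 16, -7), (-7, 12, 6)
cycles differ ⇒ inequivalent

no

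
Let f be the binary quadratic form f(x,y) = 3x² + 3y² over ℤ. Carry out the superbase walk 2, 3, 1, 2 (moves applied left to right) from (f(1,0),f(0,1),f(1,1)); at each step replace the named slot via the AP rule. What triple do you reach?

start (3,3,6) = (f(1,0),f(0,1),f(1,1))
replace slot 2: 2·(3+6) − 3 = 15 → (3,15,6)
replace slot 3: 2·(3+15) − 6 = 30 → (3,15,30)
replace slot 1: 2·(15+30) − 3 = 87 → (87,15,30)
replace slot 2: 2·(87+30) − 15 = 219 → (87,219,30)

87,219,30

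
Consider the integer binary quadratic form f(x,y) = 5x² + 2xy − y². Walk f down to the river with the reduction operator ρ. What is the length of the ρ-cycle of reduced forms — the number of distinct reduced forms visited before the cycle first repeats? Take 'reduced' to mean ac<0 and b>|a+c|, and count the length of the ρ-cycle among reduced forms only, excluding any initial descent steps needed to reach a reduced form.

D = 24, ⌊√D⌋ = 4
descent: ρ → (-1,4,2)  [lands on river]
river: ρ → (2,4,-1)
ρ-cycle length = 2 (tail of 1 descent step not counted)

2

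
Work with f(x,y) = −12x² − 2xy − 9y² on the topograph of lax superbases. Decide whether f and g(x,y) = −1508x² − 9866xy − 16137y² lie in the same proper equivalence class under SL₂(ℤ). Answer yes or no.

D₁ = -428, D₂ = -428
f is negative-definite; reduce −f:
−f: flip: (12,2,9)→(9,-2,12)
−f: reduced (well bottom): (9,-2,12) with a≤c, −a<b≤a
flip sign back: reduced form of f is (-9,2,-12)
g is negative-definite; reduce −g:
−g: translate: b→818 (≡9866 mod 3016), so (1508,9866,16137)→(1508,818,111)
−g: flip: (1508,818,111)→(111,-818,1508)
−g: translate: b→70 (≡-818 mod 222), so (111,-818,1508)→(111,70,12)
−g: flip: (111,70,12)→(12,-70,111)
−g: translate: b→2 (≡-70 mod 24), so (12,-70,111)→(12,2,9)
−g: flip: (12,2,9)→(9,-2,12)
−g: reduced (well bottom): (9,-2,12) with a≤c, −a<b≤a
flip sign back: reduced form of g is (-9,2,-12)
reduced forms (-9, 2, -12) vs (-9, 2, -12) ⇒ equivalent

yes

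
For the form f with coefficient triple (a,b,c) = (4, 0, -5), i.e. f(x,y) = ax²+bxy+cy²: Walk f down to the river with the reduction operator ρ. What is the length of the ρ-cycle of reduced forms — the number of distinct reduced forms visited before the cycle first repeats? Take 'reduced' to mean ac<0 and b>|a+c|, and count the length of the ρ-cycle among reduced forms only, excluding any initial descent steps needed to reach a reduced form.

D = 80, ⌊√D⌋ = 8
descent: ρ → (-5,0,4)
descent: ρ → (4,8,-1)  [lands on river]
river: ρ → (-1,8,4)
ρ-cycle length = 2 (tail of 2 descent steps not counted)

2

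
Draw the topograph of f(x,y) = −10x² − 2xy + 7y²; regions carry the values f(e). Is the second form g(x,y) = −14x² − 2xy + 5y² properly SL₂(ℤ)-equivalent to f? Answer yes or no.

D₁ = 284, D₂ = 284
river cycle of f (length 8): (7, 16, -1), (-1, 16, 7), (7, 12, -5), (-5, 8, 11), (11, 14, -2), (-2, 14, 11), (11, 8, -5), (-5, 12, 7)
river cycle of g (length 8): (5, 12, -7), (-7, 16, 1), (1, 16, -7), (-7, 12, 5), (5, 8, -11), (-11, 14, 2), (2, 14, -11), (-11, 8, 5)
cycles differ ⇒ inequivalent

no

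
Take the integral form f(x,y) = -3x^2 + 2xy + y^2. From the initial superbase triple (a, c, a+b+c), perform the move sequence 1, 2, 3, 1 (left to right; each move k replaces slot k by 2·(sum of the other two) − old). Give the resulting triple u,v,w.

start (-3,1,0) = (f(1,0),f(0,1),f(1,1))
replace slot 1: 2·(1+0) − (-3) = 5 → (5,1,0)
replace slot 2: 2·(5+0) − 1 = 9 → (5,9,0)
replace slot 3: 2·(5+9) − 0 = 28 → (5,9,28)
replace slot 1: 2·(9+28) − 5 = 69 → (69,9,28)

69,9,28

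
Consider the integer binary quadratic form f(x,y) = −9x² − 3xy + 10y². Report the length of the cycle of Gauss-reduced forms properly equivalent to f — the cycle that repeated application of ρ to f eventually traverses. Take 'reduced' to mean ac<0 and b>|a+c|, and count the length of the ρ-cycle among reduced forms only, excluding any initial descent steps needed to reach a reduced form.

D = 369, ⌊√D⌋ = 19
descent: ρ → (10,3,-9)  [lands on river]
river: ρ → (-9,15,4)
river: ρ → (4,17,-5)
river: ρ → (-5,13,10)
river: ρ → (10,7,-8)
river: ρ → (-8,9,9)
river: ρ → (9,9,-8)
river: ρ → (-8,7,10)
river: ρ → (10,13,-5)
river: ρ → (-5,17,4)
river: ρ → (4,15,-9)
river: ρ → (-9,3,10)
river: ρ → (10,17,-2)
river: ρ → (-2,19,1)
river: ρ → (1,19,-2)
river: ρ → (-2,17,10)
ρ-cycle length = 16 (tail of 1 descent step not counted)

16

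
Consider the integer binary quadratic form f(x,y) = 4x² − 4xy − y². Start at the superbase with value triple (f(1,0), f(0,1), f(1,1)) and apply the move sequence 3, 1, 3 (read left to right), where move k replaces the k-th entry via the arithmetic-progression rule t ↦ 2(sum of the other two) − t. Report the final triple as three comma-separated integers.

start (4,-1,-1) = (f(1,0),f(0,1),f(1,1))
replace slot 3: 2·(4+(-1)) − (-1) = 7 → (4,-1,7)
replace slot 1: 2·((-1)+7) − 4 = 8 → (8,-1,7)
replace slot 3: 2·(8+(-1)) − 7 = 7 → (8,-1,7)

8,-1,7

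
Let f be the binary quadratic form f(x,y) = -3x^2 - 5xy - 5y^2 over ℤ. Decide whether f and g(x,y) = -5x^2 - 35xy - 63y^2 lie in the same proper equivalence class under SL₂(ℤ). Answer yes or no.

D₁ = -35, D₂ = -35
f is negative-definite; reduce −f:
−f: translate: b→-1 (≡5 mod 6), so (3,5,5)→(3,-1,3)
−f: flip: (3,-1,3)→(3,1,3)
−f: reduced (well bottom): (3,1,3) with a≤c, −a<b≤a
flip sign back: reduced form of f is (-3,-1,-3)
g is negative-definite; reduce −g:
−g: translate: b→5 (≡35 mod 10), so (5,35,63)→(5,5,3)
−g: flip: (5,5,3)→(3,-5,5)
−g: translate: b→1 (≡-5 mod 6), so (3,-5,5)→(3,1,3)
−g: reduced (well bottom): (3,1,3) with a≤c, −a<b≤a
flip sign back: reduced form of g is (-3,-1,-3)
reduced forms (-3, -1, -3) vs (-3, -1, -3) ⇒ equivalent

yes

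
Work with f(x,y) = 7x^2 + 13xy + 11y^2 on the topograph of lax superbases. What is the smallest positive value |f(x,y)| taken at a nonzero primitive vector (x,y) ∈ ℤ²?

translate: b→-1 (≡13 mod 14), so (7,13,11)→(7,-1,5)
flip: (7,-1,5)→(5,1,7)
reduced (well bottom): (5,1,7) with a≤c, −a<b≤a
well minimum = a = 5

5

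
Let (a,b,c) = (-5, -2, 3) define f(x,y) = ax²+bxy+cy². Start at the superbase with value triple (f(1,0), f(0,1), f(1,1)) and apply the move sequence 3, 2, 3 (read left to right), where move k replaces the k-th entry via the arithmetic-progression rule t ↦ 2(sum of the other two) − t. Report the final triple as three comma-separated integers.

start (-5,3,-4) = (f(1,0),f(0,1),f(1,1))
replace slot 3: 2·((-5)+3) − (-4) = 0 → (-5,3,0)
replace slot 2: 2·((-5)+0) − 3 = -13 → (-5,-13,0)
replace slot 3: 2·((-5)+(-13)) − 0 = -36 → (-5,-13,-36)

-5,-13,-36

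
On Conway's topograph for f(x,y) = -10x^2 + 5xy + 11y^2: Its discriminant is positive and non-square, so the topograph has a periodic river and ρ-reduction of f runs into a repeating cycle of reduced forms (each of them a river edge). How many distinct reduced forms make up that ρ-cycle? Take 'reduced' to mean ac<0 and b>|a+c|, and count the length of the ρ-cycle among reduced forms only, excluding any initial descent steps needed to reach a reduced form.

D = 465, ⌊√D⌋ = 21
river: ρ → (11,17,-4)
river: ρ → (-4,15,15)
river: ρ → (15,15,-4)
river: ρ → (-4,17,11)
river: ρ → (11,5,-10)
river: ρ → (-10,15,6)
river: ρ → (6,21,-1)
river: ρ → (-1,21,6)
river: ρ → (6,15,-10)
river: ρ → (-10,5,11)
ρ-cycle length = 10 (tail of 0 descent steps not counted)

10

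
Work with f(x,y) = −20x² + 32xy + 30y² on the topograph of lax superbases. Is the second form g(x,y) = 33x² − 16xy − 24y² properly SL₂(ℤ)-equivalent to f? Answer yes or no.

D₁ = 3424, D₂ = 3424
river cycle of f (length 26): (30, 28, -22), (-22, 16, 36), (36, 56, -2), (-2, 56, 36), (36, 16, -22), (-22, 28, 30), (30, 32, -20), (-20, 48, 14), (14, 36, -38), (-38, 40, 12), … (16 more)
river cycle of g (length 26): (-24, 16, 33), (33, 50, -7), (-7, 48, 40), (40, 32, -15), (-15, 58, 1), (1, 58, -15), (-15, 32, 40), (40, 48, -7), (-7, 50, 33), (33, 16, -24), … (16 more)
cycles differ ⇒ inequivalent

no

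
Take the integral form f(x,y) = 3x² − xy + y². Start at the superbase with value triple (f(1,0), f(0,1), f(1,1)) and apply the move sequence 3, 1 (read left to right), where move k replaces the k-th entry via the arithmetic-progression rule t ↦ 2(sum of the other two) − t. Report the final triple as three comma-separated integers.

start (3,1,3) = (f(1,0),f(0,1),f(1,1))
replace slot 3: 2·(3+1) − 3 = 5 → (3,1,5)
replace slot 1: 2·(1+5) − 3 = 9 → (9,1,5)

9,1,5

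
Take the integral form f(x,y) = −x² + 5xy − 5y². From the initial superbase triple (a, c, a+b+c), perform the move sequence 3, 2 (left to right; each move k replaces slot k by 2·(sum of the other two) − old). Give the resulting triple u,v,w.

start (-1,-5,-1) = (f(1,0),f(0,1),f(1,1))
replace slot 3: 2·((-1)+(-5)) − (-1) = -11 → (-1,-5,-11)
replace slot 2: 2·((-1)+(-11)) − (-5) = -19 → (-1,-19,-11)

-1,-19,-11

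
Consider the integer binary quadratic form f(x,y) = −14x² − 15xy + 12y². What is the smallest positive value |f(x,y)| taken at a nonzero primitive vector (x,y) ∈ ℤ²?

descent: ρ → (12,15,-14)  [lands on river]
river: ρ → (-14,13,13)
river: ρ → (13,13,-14)
river: ρ → (-14,15,12)
river: ρ → (12,9,-17)
river: ρ → (-17,25,4)
river: ρ → (4,23,-23)
river: ρ → (-23,23,4)
river: ρ → (4,25,-17)
river: ρ → (-17,9,12)
closes: descent 1, river 10
min |a| on river = 4

4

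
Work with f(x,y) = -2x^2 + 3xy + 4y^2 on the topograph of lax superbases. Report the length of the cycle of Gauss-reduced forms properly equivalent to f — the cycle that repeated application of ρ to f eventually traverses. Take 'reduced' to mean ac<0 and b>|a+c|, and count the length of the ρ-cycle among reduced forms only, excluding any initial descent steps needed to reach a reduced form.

D = 41, ⌊√D⌋ = 6
river: ρ → (4,5,-1)
river: ρ → (-1,5,4)
river: ρ → (4,3,-2)
river: ρ → (-2,5,2)
river: ρ → (2,3,-4)
river: ρ → (-4,5,1)
river: ρ → (1,5,-4)
river: ρ → (-4,3,2)
river: ρ → (2,5,-2)
river: ρ → (-2,3,4)
ρ-cycle length = 10 (tail of 0 descent steps not counted)

10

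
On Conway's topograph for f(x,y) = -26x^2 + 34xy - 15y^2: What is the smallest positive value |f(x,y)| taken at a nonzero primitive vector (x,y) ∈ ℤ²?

translate: b→18 (≡-34 mod 52), so (26,-34,15)→(26,18,7)
flip: (26,18,7)→(7,-18,26)
translate: b→-4 (≡-18 mod 14), so (7,-18,26)→(7,-4,15)
reduced (well bottom): (7,-4,15) with a≤c, −a<b≤a
well minimum |f| = |-7| = 7 (negative-definite)

7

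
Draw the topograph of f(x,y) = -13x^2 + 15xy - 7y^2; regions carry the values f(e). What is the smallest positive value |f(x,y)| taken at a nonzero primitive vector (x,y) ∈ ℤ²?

translate: b→11 (≡-15 mod 26), so (13,-15,7)→(13,11,5)
flip: (13,11,5)→(5,-11,13)
translate: b→-1 (≡-11 mod 10), so (5,-11,13)→(5,-1,7)
reduced (well bottom): (5,-1,7) with a≤c, −a<b≤a
well minimum |f| = |-5| = 5 (negative-definite)

5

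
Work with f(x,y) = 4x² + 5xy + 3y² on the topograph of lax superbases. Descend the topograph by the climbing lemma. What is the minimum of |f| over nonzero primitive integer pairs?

translate: b→-3 (≡5 mod 8), so (4,5,3)→(4,-3,2)
flip: (4,-3,2)→(2,3,4)
translate: b→-1 (≡3 mod 4), so (2,3,4)→(2,-1,3)
reduced (well bottom): (2,-1,3) with a≤c, −a<b≤a
well minimum = a = 2

2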